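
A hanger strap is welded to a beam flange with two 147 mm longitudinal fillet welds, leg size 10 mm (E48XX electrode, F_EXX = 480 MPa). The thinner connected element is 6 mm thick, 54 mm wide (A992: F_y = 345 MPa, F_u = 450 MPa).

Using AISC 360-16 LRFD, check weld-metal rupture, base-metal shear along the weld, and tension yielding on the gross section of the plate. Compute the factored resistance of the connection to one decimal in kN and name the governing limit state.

Weld metal: throat = 0.707×10 = 7.07 mm, L = 2×147 = 294 mm. φR_n = 0.75 × 0.6 × 480 × 7.07 × 294 = 449.0 kN.
Base metal shear (6 mm plate): yield φR_n = 1.0×0.6×345×6×294 = 365.1 kN; rupture φR_n = 0.75×0.6×450×6×294 = 357.2 kN; take 357.2 kN (rupture).
Tension yield (gross): A_g = 54×6 = 324 mm². φR_n = 0.90 × 345 × 324 = 100.6 kN.
Governing: min(449.0, 357.2, 100.6) = 100.6 kN → gross-section yield.

100.6 kN (gross-section yield governs)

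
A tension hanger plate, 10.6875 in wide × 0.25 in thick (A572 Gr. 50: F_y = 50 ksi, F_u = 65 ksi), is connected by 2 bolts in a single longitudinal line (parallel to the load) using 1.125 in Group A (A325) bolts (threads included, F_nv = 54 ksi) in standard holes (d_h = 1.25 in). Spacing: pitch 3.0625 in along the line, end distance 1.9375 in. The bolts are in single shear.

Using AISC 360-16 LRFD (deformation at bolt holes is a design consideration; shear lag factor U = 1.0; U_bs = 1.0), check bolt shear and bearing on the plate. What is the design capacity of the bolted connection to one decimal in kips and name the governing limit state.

45.7 kips (bearing governs)

Bolt shear: A_b = π(1.125)²/4 = 0.99402 in². φR_n = 0.75 × 54 × 0.99402 × 2 × 1 = 80.5 kips.
Bearing (0.25 in plate, F_u = 65 ksi): end bolts L_c = 1.9375 − 1.25/2 = 1.3125, R_n = min(1.2×1.3125×0.25×65, 2.4×1.125×0.25×65) = 25.594 kips/bolt; interior L_c = 3.0625 − 1.25 = 1.8125, R_n = 35.344 kips/bolt. φR_n = 0.75 × (1×25.594 + 1×35.344) = 45.7 kips.
Governing: min(80.5, 45.7) = 45.7 kips → bearing.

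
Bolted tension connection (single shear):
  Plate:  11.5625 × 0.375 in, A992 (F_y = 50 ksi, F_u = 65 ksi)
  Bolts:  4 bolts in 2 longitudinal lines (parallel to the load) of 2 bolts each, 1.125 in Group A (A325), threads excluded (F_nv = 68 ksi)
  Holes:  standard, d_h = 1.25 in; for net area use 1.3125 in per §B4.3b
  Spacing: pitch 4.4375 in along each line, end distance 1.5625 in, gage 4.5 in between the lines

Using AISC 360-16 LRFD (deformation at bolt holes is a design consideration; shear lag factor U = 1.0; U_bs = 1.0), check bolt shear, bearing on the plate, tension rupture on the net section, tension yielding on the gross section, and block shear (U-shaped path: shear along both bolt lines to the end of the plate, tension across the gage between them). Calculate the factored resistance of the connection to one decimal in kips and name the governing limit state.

Bolt shear: A_b = π(1.125)²/4 = 0.99402 in². φR_n = 0.75 × 68 × 0.99402 × 4 × 1 = 202.8 kips.
Bearing (0.375 in plate, F_u = 65 ksi): end bolts L_c = 1.5625 − 1.25/2 = 0.9375, R_n = min(1.2×0.9375×0.375×65, 2.4×1.125×0.375×65) = 27.422 kips/bolt; interior L_c = 4.4375 − 1.25 = 3.1875, R_n = 65.813 kips/bolt. φR_n = 0.75 × (2×27.422 + 2×65.813) = 139.9 kips.
Tension rupture (net): A_n = (11.5625 − 2×1.3125)×0.375 = 3.3516 in² (U = 1.0, A_e = A_n). φR_n = 0.75 × 65 × 3.3516 = 163.4 kips.
Tension yield (gross): A_g = 11.5625×0.375 = 4.3359 in². φR_n = 0.90 × 50 × 4.3359 = 195.1 kips.
Block shear: shear path 2×[1.5625+1×4.4375] = 2×6 in, A_gv = 4.5, A_nv = 2×(6 − 1.5×1.3125)×0.375 = 3.0234 in²; tension across gage: (4.5 − 1×1.3125)×0.375 = 1.1953 in². R_n = min(0.6×65×3.0234, 0.6×50×4.5) + 1.0×65×1.1953 = min(117.91, 135) + 77.695 = 195.61 kips. φR_n = 0.75 × 195.61 = 146.7 kips.
Governing: min(202.8, 139.9, 163.4, 195.1, 146.7) = 139.9 kips → bearing.

139.9 kips (bearing governs)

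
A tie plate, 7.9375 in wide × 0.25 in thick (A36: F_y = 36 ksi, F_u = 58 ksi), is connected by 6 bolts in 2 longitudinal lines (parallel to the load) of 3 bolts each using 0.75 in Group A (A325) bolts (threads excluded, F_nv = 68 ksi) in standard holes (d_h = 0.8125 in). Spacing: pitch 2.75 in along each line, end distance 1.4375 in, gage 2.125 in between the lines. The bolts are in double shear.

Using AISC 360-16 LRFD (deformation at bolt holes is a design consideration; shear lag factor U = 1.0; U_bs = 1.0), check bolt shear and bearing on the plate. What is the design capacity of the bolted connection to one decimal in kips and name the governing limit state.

Bolt shear: A_b = π(0.75)²/4 = 0.44179 in². φR_n = 0.75 × 68 × 0.44179 × 6 × 2 = 270.4 kips.
Bearing (0.25 in plate, F_u = 58 ksi): end bolts L_c = 1.4375 − 0.8125/2 = 1.03125, R_n = min(1.2×1.03125×0.25×58, 2.4×0.75×0.25×58) = 17.944 kips/bolt; interior L_c = 2.75 − 0.8125 = 1.9375, R_n = 26.1 kips/bolt. φR_n = 0.75 × (2×17.944 + 4×26.1) = 105.2 kips.
Governing: min(270.4, 105.2) = 105.2 kips → bearing.

105.2 kips (bearing governs)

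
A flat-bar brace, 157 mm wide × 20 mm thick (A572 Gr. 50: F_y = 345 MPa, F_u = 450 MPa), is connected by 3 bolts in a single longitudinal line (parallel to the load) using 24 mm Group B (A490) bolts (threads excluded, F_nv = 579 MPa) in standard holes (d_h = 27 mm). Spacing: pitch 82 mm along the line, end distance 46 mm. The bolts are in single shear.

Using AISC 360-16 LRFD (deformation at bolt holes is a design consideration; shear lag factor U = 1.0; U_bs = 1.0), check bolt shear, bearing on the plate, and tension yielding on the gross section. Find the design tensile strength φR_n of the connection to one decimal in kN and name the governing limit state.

Bolt shear: A_b = π(24)²/4 = 452.39 mm². φR_n = 0.75 × 579 × 452.39 × 3 × 1 = 589.4 kN.
Bearing (20 mm plate, F_u = 450 MPa): end bolts L_c = 46 − 27/2 = 32.5, R_n = min(1.2×32.5×20×450, 2.4×24×20×450) = 351 kN/bolt; interior L_c = 82 − 27 = 55, R_n = 518.4 kN/bolt. φR_n = 0.75 × (1×351 + 2×518.4) = 1040.9 kN.
Tension yield (gross): A_g = 157×20 = 3140 mm². φR_n = 0.90 × 345 × 3140 = 975.0 kN.
Governing: min(589.4, 1040.9, 975.0) = 589.4 kN → bolt shear.

589.4 kN (bolt shear governs)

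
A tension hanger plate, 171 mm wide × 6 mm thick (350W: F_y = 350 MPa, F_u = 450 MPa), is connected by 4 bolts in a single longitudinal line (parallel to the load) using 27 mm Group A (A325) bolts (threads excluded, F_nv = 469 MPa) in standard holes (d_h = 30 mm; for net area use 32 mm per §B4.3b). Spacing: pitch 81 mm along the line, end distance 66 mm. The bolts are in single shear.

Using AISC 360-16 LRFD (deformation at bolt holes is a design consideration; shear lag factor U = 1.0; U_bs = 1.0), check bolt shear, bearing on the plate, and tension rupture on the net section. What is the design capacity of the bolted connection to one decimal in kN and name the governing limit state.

Bolt shear: A_b = π(27)²/4 = 572.56 mm². φR_n = 0.75 × 469 × 572.56 × 4 × 1 = 805.6 kN.
Bearing (6 mm plate, F_u = 450 MPa): end bolts L_c = 66 − 30/2 = 51, R_n = min(1.2×51×6×450, 2.4×27×6×450) = 165.24 kN/bolt; interior L_c = 81 − 30 = 51, R_n = 165.24 kN/bolt. φR_n = 0.75 × (1×165.24 + 3×165.24) = 495.7 kN.
Tension rupture (net): A_n = (171 − 1×32)×6 = 834 mm² (U = 1.0, A_e = A_n). φR_n = 0.75 × 450 × 834 = 281.5 kN.
Governing: min(805.6, 495.7, 281.5) = 281.5 kN → net-section rupture.

281.5 kN (net-section rupture governs)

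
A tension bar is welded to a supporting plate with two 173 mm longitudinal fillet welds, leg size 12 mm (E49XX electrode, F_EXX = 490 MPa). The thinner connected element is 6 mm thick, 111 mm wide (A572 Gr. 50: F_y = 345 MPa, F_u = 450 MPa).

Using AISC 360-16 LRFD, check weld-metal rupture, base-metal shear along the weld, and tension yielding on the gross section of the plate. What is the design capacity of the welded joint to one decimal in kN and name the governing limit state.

Weld metal: throat = 0.707×12 = 8.484 mm, L = 2×173 = 346 mm. φR_n = 0.75 × 0.6 × 490 × 8.484 × 346 = 647.3 kN.
Base metal shear (6 mm plate): yield φR_n = 1.0×0.6×345×6×346 = 429.7 kN; rupture φR_n = 0.75×0.6×450×6×346 = 420.4 kN; take 420.4 kN (rupture).
Tension yield (gross): A_g = 111×6 = 666 mm². φR_n = 0.90 × 345 × 666 = 206.8 kN.
Governing: min(647.3, 420.4, 206.8) = 206.8 kN → gross-section yield.

206.8 kN (gross-section yield governs)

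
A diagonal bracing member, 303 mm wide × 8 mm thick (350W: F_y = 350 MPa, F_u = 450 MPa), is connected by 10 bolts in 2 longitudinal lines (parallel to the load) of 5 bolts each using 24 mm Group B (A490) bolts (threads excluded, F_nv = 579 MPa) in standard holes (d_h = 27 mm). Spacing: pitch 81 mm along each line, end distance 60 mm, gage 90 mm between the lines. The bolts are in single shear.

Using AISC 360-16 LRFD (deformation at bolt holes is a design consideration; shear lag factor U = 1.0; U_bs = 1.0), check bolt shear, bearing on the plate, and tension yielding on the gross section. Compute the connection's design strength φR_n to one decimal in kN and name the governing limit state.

763.6 kN (gross-section yield governs)

Bolt shear: A_b = π(24)²/4 = 452.39 mm². φR_n = 0.75 × 579 × 452.39 × 10 × 1 = 1964.5 kN.
Bearing (8 mm plate, F_u = 450 MPa): end bolts L_c = 60 − 27/2 = 46.5, R_n = min(1.2×46.5×8×450, 2.4×24×8×450) = 200.88 kN/bolt; interior L_c = 81 − 27 = 54, R_n = 207.36 kN/bolt. φR_n = 0.75 × (2×200.88 + 8×207.36) = 1545.5 kN.
Tension yield (gross): A_g = 303×8 = 2424 mm². φR_n = 0.90 × 350 × 2424 = 763.6 kN.
Governing: min(1964.5, 1545.5, 763.6) = 763.6 kN → gross-section yield.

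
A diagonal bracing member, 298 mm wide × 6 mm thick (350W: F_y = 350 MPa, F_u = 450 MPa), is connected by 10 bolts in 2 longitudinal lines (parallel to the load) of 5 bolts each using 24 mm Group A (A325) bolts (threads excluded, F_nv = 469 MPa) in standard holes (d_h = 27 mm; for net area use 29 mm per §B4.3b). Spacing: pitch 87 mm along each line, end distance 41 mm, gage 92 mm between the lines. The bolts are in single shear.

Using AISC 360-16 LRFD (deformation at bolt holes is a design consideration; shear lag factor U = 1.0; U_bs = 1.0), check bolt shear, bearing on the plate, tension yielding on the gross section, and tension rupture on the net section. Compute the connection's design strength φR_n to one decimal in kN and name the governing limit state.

Bolt shear: A_b = π(24)²/4 = 452.39 mm². φR_n = 0.75 × 469 × 452.39 × 10 × 1 = 1591.3 kN.
Bearing (6 mm plate, F_u = 450 MPa): end bolts L_c = 41 − 27/2 = 27.5, R_n = min(1.2×27.5×6×450, 2.4×24×6×450) = 89.1 kN/bolt; interior L_c = 87 − 27 = 60, R_n = 155.52 kN/bolt. φR_n = 0.75 × (2×89.1 + 8×155.52) = 1066.8 kN.
Tension yield (gross): A_g = 298×6 = 1788 mm². φR_n = 0.90 × 350 × 1788 = 563.2 kN.
Tension rupture (net): A_n = (298 − 2×29)×6 = 1440 mm² (U = 1.0, A_e = A_n). φR_n = 0.75 × 450 × 1440 = 486.0 kN.
Governing: min(1591.3, 1066.8, 563.2, 486.0) = 486.0 kN → net-section rupture.

486.0 kN (net-section rupture governs)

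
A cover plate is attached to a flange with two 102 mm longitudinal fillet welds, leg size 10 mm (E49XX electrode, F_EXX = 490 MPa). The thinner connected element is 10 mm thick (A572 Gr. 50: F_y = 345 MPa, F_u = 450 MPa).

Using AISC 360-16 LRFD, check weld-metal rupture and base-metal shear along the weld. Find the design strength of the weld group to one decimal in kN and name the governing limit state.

318.0 kN (weld metal governs)

Weld metal: throat = 0.707×10 = 7.07 mm, L = 2×102 = 204 mm. φR_n = 0.75 × 0.6 × 490 × 7.07 × 204 = 318.0 kN.
Base metal shear (10 mm plate): yield φR_n = 1.0×0.6×345×10×204 = 422.3 kN; rupture φR_n = 0.75×0.6×450×10×204 = 413.1 kN; take 413.1 kN (rupture).
Governing: min(318.0, 413.1) = 318.0 kN → weld metal.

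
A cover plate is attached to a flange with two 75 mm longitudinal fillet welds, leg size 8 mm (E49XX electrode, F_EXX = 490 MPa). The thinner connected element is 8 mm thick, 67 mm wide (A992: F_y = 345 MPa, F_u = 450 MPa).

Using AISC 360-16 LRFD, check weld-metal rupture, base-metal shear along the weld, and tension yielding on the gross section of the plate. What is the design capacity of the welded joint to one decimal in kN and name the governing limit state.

166.4 kN (gross-section yield governs)

Weld metal: throat = 0.707×8 = 5.656 mm, L = 2×75 = 150 mm. φR_n = 0.75 × 0.6 × 490 × 5.656 × 150 = 187.1 kN.
Base metal shear (8 mm plate): yield φR_n = 1.0×0.6×345×8×150 = 248.4 kN; rupture φR_n = 0.75×0.6×450×8×150 = 243.0 kN; take 243.0 kN (rupture).
Tension yield (gross): A_g = 67×8 = 536 mm². φR_n = 0.90 × 345 × 536 = 166.4 kN.
Governing: min(187.1, 243.0, 166.4) = 166.4 kN → gross-section yield.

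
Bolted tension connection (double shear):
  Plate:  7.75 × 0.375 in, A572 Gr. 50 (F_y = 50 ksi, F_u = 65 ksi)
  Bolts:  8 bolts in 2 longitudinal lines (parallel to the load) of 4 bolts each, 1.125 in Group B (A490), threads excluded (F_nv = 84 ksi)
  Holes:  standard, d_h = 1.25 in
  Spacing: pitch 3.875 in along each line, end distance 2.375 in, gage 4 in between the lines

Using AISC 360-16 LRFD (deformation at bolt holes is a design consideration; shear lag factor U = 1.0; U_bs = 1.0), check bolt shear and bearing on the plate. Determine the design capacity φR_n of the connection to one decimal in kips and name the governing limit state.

Bolt shear: A_b = π(1.125)²/4 = 0.99402 in². φR_n = 0.75 × 84 × 0.99402 × 8 × 2 = 1002.0 kips.
Bearing (0.375 in plate, F_u = 65 ksi): end bolts L_c = 2.375 − 1.25/2 = 1.75, R_n = min(1.2×1.75×0.375×65, 2.4×1.125×0.375×65) = 51.188 kips/bolt; interior L_c = 3.875 − 1.25 = 2.625, R_n = 65.813 kips/bolt. φR_n = 0.75 × (2×51.188 + 6×65.813) = 372.9 kips.
Governing: min(1002.0, 372.9) = 372.9 kips → bearing.

372.9 kips (bearing governs)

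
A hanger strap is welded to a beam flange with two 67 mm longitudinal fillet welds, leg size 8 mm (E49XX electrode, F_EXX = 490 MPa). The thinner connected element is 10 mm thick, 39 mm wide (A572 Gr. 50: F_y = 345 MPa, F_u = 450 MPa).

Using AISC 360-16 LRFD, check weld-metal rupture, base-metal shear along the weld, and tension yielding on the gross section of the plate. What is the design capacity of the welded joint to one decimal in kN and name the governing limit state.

121.1 kN (gross-section yield governs)

Weld metal: throat = 0.707×8 = 5.656 mm, L = 2×67 = 134 mm. φR_n = 0.75 × 0.6 × 490 × 5.656 × 134 = 167.1 kN.
Base metal shear (10 mm plate): yield φR_n = 1.0×0.6×345×10×134 = 277.4 kN; rupture φR_n = 0.75×0.6×450×10×134 = 271.4 kN; take 271.4 kN (rupture).
Tension yield (gross): A_g = 39×10 = 390 mm². φR_n = 0.90 × 345 × 390 = 121.1 kN.
Governing: min(167.1, 271.4, 121.1) = 121.1 kN → gross-section yield.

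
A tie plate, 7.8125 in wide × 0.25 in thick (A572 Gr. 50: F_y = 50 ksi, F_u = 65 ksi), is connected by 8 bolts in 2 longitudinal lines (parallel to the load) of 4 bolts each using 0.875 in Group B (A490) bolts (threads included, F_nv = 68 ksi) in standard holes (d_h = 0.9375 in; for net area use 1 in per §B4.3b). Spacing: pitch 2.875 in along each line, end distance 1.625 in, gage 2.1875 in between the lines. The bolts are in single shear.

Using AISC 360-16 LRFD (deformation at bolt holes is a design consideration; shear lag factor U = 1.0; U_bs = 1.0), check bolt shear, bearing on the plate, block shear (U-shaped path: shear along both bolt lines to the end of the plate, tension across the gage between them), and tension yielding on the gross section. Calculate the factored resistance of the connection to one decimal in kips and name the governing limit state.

87.9 kips (gross-section yield governs)

Bolt shear: A_b = π(0.875)²/4 = 0.60132 in². φR_n = 0.75 × 68 × 0.60132 × 8 × 1 = 245.3 kips.
Bearing (0.25 in plate, F_u = 65 ksi): end bolts L_c = 1.625 − 0.9375/2 = 1.15625, R_n = min(1.2×1.15625×0.25×65, 2.4×0.875×0.25×65) = 22.547 kips/bolt; interior L_c = 2.875 − 0.9375 = 1.9375, R_n = 34.125 kips/bolt. φR_n = 0.75 × (2×22.547 + 6×34.125) = 187.4 kips.
Block shear: shear path 2×[1.625+3×2.875] = 2×10.25 in, A_gv = 5.125, A_nv = 2×(10.25 − 3.5×1)×0.25 = 3.375 in²; tension across gage: (2.1875 − 1×1)×0.25 = 0.29688 in². R_n = min(0.6×65×3.375, 0.6×50×5.125) + 1.0×65×0.29688 = min(131.63, 153.75) + 19.297 = 150.93 kips. φR_n = 0.75 × 150.93 = 113.2 kips.
Tension yield (gross): A_g = 7.8125×0.25 = 1.9531 in². φR_n = 0.90 × 50 × 1.9531 = 87.9 kips.
Governing: min(245.3, 187.4, 113.2, 87.9) = 87.9 kips → gross-section yield.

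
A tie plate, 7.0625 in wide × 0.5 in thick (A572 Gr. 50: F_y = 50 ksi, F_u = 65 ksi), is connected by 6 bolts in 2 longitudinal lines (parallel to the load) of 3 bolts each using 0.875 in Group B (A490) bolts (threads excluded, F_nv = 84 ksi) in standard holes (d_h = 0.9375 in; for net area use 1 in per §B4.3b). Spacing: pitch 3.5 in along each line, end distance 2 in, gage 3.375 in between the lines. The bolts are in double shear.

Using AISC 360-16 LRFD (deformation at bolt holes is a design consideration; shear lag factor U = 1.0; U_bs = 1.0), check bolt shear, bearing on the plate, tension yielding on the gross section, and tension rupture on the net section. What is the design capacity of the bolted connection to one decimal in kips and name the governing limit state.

Bolt shear: A_b = π(0.875)²/4 = 0.60132 in². φR_n = 0.75 × 84 × 0.60132 × 6 × 2 = 454.6 kips.
Bearing (0.5 in plate, F_u = 65 ksi): end bolts L_c = 2 − 0.9375/2 = 1.53125, R_n = min(1.2×1.53125×0.5×65, 2.4×0.875×0.5×65) = 59.719 kips/bolt; interior L_c = 3.5 − 0.9375 = 2.5625, R_n = 68.25 kips/bolt. φR_n = 0.75 × (2×59.719 + 4×68.25) = 294.3 kips.
Tension yield (gross): A_g = 7.0625×0.5 = 3.5313 in². φR_n = 0.90 × 50 × 3.5313 = 158.9 kips.
Tension rupture (net): A_n = (7.0625 − 2×1)×0.5 = 2.5313 in² (U = 1.0, A_e = A_n). φR_n = 0.75 × 65 × 2.5313 = 123.4 kips.
Governing: min(454.6, 294.3, 158.9, 123.4) = 123.4 kips → net-section rupture.

123.4 kips (net-section rupture governs)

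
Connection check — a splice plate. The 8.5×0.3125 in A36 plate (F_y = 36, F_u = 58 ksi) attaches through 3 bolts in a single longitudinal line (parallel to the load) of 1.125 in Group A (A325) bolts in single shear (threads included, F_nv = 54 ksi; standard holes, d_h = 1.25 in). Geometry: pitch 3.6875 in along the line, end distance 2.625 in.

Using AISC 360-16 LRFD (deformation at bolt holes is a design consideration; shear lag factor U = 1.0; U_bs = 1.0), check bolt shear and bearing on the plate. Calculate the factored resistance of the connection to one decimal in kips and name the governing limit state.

Bolt shear: A_b = π(1.125)²/4 = 0.99402 in². φR_n = 0.75 × 54 × 0.99402 × 3 × 1 = 120.8 kips.
Bearing (0.3125 in plate, F_u = 58 ksi): end bolts L_c = 2.625 − 1.25/2 = 2, R_n = min(1.2×2×0.3125×58, 2.4×1.125×0.3125×58) = 43.5 kips/bolt; interior L_c = 3.6875 − 1.25 = 2.4375, R_n = 48.938 kips/bolt. φR_n = 0.75 × (1×43.5 + 2×48.938) = 106.0 kips.
Governing: min(120.8, 106.0) = 106.0 kips → bearing.

106.0 kips (bearing governs)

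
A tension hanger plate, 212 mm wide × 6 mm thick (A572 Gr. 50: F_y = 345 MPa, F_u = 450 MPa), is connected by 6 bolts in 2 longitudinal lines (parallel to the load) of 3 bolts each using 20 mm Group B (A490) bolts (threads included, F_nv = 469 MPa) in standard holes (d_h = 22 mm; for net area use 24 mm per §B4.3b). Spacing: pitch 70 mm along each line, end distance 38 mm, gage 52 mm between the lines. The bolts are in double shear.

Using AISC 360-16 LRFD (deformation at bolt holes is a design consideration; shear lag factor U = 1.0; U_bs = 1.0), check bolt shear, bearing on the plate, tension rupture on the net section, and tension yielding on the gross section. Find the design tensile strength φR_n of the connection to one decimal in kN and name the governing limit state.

332.1 kN (net-section rupture governs)

Bolt shear: A_b = π(20)²/4 = 314.16 mm². φR_n = 0.75 × 469 × 314.16 × 6 × 2 = 1326.1 kN.
Bearing (6 mm plate, F_u = 450 MPa): end bolts L_c = 38 − 22/2 = 27, R_n = min(1.2×27×6×450, 2.4×20×6×450) = 87.48 kN/bolt; interior L_c = 70 − 22 = 48, R_n = 129.6 kN/bolt. φR_n = 0.75 × (2×87.48 + 4×129.6) = 520.0 kN.
Tension rupture (net): A_n = (212 − 2×24)×6 = 984 mm² (U = 1.0, A_e = A_n). φR_n = 0.75 × 450 × 984 = 332.1 kN.
Tension yield (gross): A_g = 212×6 = 1272 mm². φR_n = 0.90 × 345 × 1272 = 395.0 kN.
Governing: min(1326.1, 520.0, 332.1, 395.0) = 332.1 kN → net-section rupture.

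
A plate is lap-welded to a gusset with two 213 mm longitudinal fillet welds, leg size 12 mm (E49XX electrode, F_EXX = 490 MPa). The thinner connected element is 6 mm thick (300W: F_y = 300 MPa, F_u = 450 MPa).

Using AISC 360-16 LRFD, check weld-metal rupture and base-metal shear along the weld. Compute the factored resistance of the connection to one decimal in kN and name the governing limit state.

Weld metal: throat = 0.707×12 = 8.484 mm, L = 2×213 = 426 mm. φR_n = 0.75 × 0.6 × 490 × 8.484 × 426 = 796.9 kN.
Base metal shear (6 mm plate): yield φR_n = 1.0×0.6×300×6×426 = 460.1 kN; rupture φR_n = 0.75×0.6×450×6×426 = 517.6 kN; take 460.1 kN (yield).
Governing: min(796.9, 460.1) = 460.1 kN → base-metal shear.

460.1 kN (base-metal shear governs)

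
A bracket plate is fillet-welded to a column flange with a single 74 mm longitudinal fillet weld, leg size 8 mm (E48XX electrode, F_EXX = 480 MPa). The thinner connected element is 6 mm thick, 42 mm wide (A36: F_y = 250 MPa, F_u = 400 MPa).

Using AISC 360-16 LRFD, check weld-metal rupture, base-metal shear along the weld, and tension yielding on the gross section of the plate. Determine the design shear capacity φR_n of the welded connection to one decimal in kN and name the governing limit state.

56.7 kN (gross-section yield governs)

Weld metal: throat = 0.707×8 = 5.656 mm, L = 74 mm. φR_n = 0.75 × 0.6 × 480 × 5.656 × 74 = 90.4 kN.
Base metal shear (6 mm plate): yield φR_n = 1.0×0.6×250×6×74 = 66.6 kN; rupture φR_n = 0.75×0.6×400×6×74 = 79.9 kN; take 66.6 kN (yield).
Tension yield (gross): A_g = 42×6 = 252 mm². φR_n = 0.90 × 250 × 252 = 56.7 kN.
Governing: min(90.4, 66.6, 56.7) = 56.7 kN → gross-section yield.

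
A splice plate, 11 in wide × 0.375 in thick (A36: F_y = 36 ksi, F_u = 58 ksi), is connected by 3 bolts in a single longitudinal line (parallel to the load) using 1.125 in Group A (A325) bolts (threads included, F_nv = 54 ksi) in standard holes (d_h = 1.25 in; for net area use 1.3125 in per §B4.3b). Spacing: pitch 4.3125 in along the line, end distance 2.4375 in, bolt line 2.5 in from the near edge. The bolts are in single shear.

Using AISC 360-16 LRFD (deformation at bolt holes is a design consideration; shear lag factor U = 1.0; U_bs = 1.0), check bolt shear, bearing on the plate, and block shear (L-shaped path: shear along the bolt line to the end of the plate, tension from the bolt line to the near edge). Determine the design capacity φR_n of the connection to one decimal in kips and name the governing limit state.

Bolt shear: A_b = π(1.125)²/4 = 0.99402 in². φR_n = 0.75 × 54 × 0.99402 × 3 × 1 = 120.8 kips.
Bearing (0.375 in plate, F_u = 58 ksi): end bolts L_c = 2.4375 − 1.25/2 = 1.8125, R_n = min(1.2×1.8125×0.375×58, 2.4×1.125×0.375×58) = 47.306 kips/bolt; interior L_c = 4.3125 − 1.25 = 3.0625, R_n = 58.725 kips/bolt. φR_n = 0.75 × (1×47.306 + 2×58.725) = 123.6 kips.
Block shear: shear path 1×[2.4375+2×4.3125] = 1×11.0625 in, A_gv = 4.1484, A_nv = 1×(11.0625 − 2.5×1.3125)×0.375 = 2.918 in²; tension to near edge: (2.5 − 0.5×1.3125)×0.375 = 0.69141 in². R_n = min(0.6×58×2.918, 0.6×36×4.1484) + 1.0×58×0.69141 = min(101.55, 89.605) + 40.102 = 129.71 kips. φR_n = 0.75 × 129.71 = 97.3 kips.
Governing: min(120.8, 123.6, 97.3) = 97.3 kips → block shear.

97.3 kips (block shear governs)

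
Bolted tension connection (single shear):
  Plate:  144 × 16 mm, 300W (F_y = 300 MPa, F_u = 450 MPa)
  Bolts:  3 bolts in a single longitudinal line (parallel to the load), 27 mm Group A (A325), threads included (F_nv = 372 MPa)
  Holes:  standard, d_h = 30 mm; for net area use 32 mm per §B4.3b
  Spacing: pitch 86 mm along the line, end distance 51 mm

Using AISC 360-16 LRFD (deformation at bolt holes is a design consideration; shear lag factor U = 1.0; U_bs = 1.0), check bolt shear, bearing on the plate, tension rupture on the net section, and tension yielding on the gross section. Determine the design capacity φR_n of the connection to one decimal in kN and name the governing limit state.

Bolt shear: A_b = π(27)²/4 = 572.56 mm². φR_n = 0.75 × 372 × 572.56 × 3 × 1 = 479.2 kN.
Bearing (16 mm plate, F_u = 450 MPa): end bolts L_c = 51 − 30/2 = 36, R_n = min(1.2×36×16×450, 2.4×27×16×450) = 311.04 kN/bolt; interior L_c = 86 − 30 = 56, R_n = 466.56 kN/bolt. φR_n = 0.75 × (1×311.04 + 2×466.56) = 933.1 kN.
Tension rupture (net): A_n = (144 − 1×32)×16 = 1792 mm² (U = 1.0, A_e = A_n). φR_n = 0.75 × 450 × 1792 = 604.8 kN.
Tension yield (gross): A_g = 144×16 = 2304 mm². φR_n = 0.90 × 300 × 2304 = 622.1 kN.
Governing: min(479.2, 933.1, 604.8, 622.1) = 479.2 kN → bolt shear.

479.2 kN (bolt shear governs)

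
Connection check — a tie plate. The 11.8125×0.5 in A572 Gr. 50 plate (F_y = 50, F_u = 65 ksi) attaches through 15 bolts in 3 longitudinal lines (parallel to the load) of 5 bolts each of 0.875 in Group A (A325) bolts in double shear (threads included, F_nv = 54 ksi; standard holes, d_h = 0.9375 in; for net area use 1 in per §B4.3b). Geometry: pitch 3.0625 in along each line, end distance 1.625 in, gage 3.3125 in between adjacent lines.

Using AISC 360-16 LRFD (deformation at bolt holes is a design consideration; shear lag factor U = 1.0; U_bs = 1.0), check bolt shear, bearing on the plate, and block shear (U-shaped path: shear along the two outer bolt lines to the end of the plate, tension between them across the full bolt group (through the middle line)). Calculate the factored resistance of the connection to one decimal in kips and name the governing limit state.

Bolt shear: A_b = π(0.875)²/4 = 0.60132 in². φR_n = 0.75 × 54 × 0.60132 × 15 × 2 = 730.6 kips.
Bearing (0.5 in plate, F_u = 65 ksi): end bolts L_c = 1.625 − 0.9375/2 = 1.15625, R_n = min(1.2×1.15625×0.5×65, 2.4×0.875×0.5×65) = 45.094 kips/bolt; interior L_c = 3.0625 − 0.9375 = 2.125, R_n = 68.25 kips/bolt. φR_n = 0.75 × (3×45.094 + 12×68.25) = 715.7 kips.
Block shear: shear path 2×[1.625+4×3.0625] = 2×13.875 in, A_gv = 13.875, A_nv = 2×(13.875 − 4.5×1)×0.5 = 9.375 in²; tension across gage: (6.625 − 2×1)×0.5 = 2.3125 in². R_n = min(0.6×65×9.375, 0.6×50×13.875) + 1.0×65×2.3125 = min(365.63, 416.25) + 150.31 = 515.94 kips. φR_n = 0.75 × 515.94 = 387.0 kips.
Governing: min(730.6, 715.7, 387.0) = 387.0 kips → block shear.

387.0 kips (block shear governs)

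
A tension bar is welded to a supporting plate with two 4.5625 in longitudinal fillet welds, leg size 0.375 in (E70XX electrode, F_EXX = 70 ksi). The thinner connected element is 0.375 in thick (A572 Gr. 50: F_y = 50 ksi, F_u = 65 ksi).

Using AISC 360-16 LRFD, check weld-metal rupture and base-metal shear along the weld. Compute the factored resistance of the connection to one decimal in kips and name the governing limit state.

76.2 kips (weld metal governs)

Weld metal: throat = 0.707×0.375 = 0.26513 in, L = 2×4.5625 = 9.125 in. φR_n = 0.75 × 0.6 × 70 × 0.26513 × 9.125 = 76.2 kips.
Base metal shear (0.375 in plate): yield φR_n = 1.0×0.6×50×0.375×9.125 = 102.7 kips; rupture φR_n = 0.75×0.6×65×0.375×9.125 = 100.1 kips; take 100.1 kips (rupture).
Governing: min(76.2, 100.1) = 76.2 kips → weld metal.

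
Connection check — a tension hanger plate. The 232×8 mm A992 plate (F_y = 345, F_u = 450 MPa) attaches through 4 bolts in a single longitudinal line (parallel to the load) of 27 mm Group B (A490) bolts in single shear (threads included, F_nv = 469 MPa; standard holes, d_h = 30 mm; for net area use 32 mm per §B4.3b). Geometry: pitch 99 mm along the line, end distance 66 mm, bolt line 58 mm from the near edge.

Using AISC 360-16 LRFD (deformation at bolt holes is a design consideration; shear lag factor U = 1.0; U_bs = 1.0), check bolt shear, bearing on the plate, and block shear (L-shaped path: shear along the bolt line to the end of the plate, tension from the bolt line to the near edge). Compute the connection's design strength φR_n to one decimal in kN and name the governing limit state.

Bolt shear: A_b = π(27)²/4 = 572.56 mm². φR_n = 0.75 × 469 × 572.56 × 4 × 1 = 805.6 kN.
Bearing (8 mm plate, F_u = 450 MPa): end bolts L_c = 66 − 30/2 = 51, R_n = min(1.2×51×8×450, 2.4×27×8×450) = 220.32 kN/bolt; interior L_c = 99 − 30 = 69, R_n = 233.28 kN/bolt. φR_n = 0.75 × (1×220.32 + 3×233.28) = 690.1 kN.
Block shear: shear path 1×[66+3×99] = 1×363 mm, A_gv = 2904, A_nv = 1×(363 − 3.5×32)×8 = 2008 mm²; tension to near edge: (58 − 0.5×32)×8 = 336 mm². R_n = min(0.6×450×2008, 0.6×345×2904) + 1.0×450×336 = min(542.16, 601.13) + 151.2 = 693.36 kN. φR_n = 0.75 × 693.36 = 520.0 kN.
Governing: min(805.6, 690.1, 520.0) = 520.0 kN → block shear.

520.0 kN (block shear governs)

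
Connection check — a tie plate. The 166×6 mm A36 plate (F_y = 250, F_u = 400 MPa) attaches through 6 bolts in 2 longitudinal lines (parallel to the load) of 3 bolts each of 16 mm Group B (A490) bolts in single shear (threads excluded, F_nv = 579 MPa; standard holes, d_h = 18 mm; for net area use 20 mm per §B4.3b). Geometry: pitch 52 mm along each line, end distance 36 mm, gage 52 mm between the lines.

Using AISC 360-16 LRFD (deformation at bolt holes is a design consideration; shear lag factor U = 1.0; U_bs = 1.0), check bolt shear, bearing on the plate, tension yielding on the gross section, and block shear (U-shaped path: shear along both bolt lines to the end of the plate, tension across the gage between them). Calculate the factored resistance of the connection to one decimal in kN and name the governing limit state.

224.1 kN (gross-section yield governs)

Bolt shear: A_b = π(16)²/4 = 201.06 mm². φR_n = 0.75 × 579 × 201.06 × 6 × 1 = 523.9 kN.
Bearing (6 mm plate, F_u = 400 MPa): end bolts L_c = 36 − 18/2 = 27, R_n = min(1.2×27×6×400, 2.4×16×6×400) = 77.76 kN/bolt; interior L_c = 52 − 18 = 34, R_n = 92.16 kN/bolt. φR_n = 0.75 × (2×77.76 + 4×92.16) = 393.1 kN.
Tension yield (gross): A_g = 166×6 = 996 mm². φR_n = 0.90 × 250 × 996 = 224.1 kN.
Block shear: shear path 2×[36+2×52] = 2×140 mm, A_gv = 1680, A_nv = 2×(140 − 2.5×20)×6 = 1080 mm²; tension across gage: (52 − 1×20)×6 = 192 mm². R_n = min(0.6×400×1080, 0.6×250×1680) + 1.0×400×192 = min(259.2, 252) + 76.8 = 328.8 kN. φR_n = 0.75 × 328.8 = 246.6 kN.
Governing: min(523.9, 393.1, 224.1, 246.6) = 224.1 kN → gross-section yield.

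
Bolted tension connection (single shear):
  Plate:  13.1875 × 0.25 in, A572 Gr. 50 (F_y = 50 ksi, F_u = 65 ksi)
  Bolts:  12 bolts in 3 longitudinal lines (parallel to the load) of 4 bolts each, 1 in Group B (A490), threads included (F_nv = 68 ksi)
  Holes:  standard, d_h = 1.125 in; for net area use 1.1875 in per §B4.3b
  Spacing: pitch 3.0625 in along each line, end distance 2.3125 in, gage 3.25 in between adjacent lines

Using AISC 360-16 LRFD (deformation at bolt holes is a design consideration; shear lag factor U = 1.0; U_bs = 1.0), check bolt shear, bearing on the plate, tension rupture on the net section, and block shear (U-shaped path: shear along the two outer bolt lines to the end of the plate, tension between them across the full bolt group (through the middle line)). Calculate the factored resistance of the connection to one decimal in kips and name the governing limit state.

Bolt shear: A_b = π(1)²/4 = 0.7854 in². φR_n = 0.75 × 68 × 0.7854 × 12 × 1 = 480.7 kips.
Bearing (0.25 in plate, F_u = 65 ksi): end bolts L_c = 2.3125 − 1.125/2 = 1.75, R_n = min(1.2×1.75×0.25×65, 2.4×1×0.25×65) = 34.125 kips/bolt; interior L_c = 3.0625 − 1.125 = 1.9375, R_n = 37.781 kips/bolt. φR_n = 0.75 × (3×34.125 + 9×37.781) = 331.8 kips.
Tension rupture (net): A_n = (13.1875 − 3×1.1875)×0.25 = 2.4063 in² (U = 1.0, A_e = A_n). φR_n = 0.75 × 65 × 2.4063 = 117.3 kips.
Block shear: shear path 2×[2.3125+3×3.0625] = 2×11.5 in, A_gv = 5.75, A_nv = 2×(11.5 − 3.5×1.1875)×0.25 = 3.6719 in²; tension across gage: (6.5 − 2×1.1875)×0.25 = 1.0313 in². R_n = min(0.6×65×3.6719, 0.6×50×5.75) + 1.0×65×1.0313 = min(143.2, 172.5) + 67.035 = 210.24 kips. φR_n = 0.75 × 210.24 = 157.7 kips.
Governing: min(480.7, 331.8, 117.3, 157.7) = 117.3 kips → net-section rupture.

117.3 kips (net-section rupture governs)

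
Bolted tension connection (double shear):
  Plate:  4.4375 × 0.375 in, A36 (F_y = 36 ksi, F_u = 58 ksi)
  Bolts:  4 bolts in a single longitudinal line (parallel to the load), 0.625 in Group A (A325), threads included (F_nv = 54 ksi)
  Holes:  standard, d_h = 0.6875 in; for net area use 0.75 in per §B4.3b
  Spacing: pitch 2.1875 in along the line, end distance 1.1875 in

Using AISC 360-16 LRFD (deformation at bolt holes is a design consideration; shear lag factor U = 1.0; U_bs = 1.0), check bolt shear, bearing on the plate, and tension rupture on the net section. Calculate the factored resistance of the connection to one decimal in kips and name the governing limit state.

60.2 kips (net-section rupture governs)

Bolt shear: A_b = π(0.625)²/4 = 0.3068 in². φR_n = 0.75 × 54 × 0.3068 × 4 × 2 = 99.4 kips.
Bearing (0.375 in plate, F_u = 58 ksi): end bolts L_c = 1.1875 − 0.6875/2 = 0.84375, R_n = min(1.2×0.84375×0.375×58, 2.4×0.625×0.375×58) = 22.022 kips/bolt; interior L_c = 2.1875 − 0.6875 = 1.5, R_n = 32.625 kips/bolt. φR_n = 0.75 × (1×22.022 + 3×32.625) = 89.9 kips.
Tension rupture (net): A_n = (4.4375 − 1×0.75)×0.375 = 1.3828 in² (U = 1.0, A_e = A_n). φR_n = 0.75 × 58 × 1.3828 = 60.2 kips.
Governing: min(99.4, 89.9, 60.2) = 60.2 kips → net-section rupture.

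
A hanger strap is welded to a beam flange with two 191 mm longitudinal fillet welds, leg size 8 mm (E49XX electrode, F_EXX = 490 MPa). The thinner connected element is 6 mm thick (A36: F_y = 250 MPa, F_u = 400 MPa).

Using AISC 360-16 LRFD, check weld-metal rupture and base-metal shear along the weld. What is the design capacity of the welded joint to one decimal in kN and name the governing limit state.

Weld metal: throat = 0.707×8 = 5.656 mm, L = 2×191 = 382 mm. φR_n = 0.75 × 0.6 × 490 × 5.656 × 382 = 476.4 kN.
Base metal shear (6 mm plate): yield φR_n = 1.0×0.6×250×6×382 = 343.8 kN; rupture φR_n = 0.75×0.6×400×6×382 = 412.6 kN; take 343.8 kN (yield).
Governing: min(476.4, 343.8) = 343.8 kN → base-metal shear.

343.8 kN (base-metal shear governs)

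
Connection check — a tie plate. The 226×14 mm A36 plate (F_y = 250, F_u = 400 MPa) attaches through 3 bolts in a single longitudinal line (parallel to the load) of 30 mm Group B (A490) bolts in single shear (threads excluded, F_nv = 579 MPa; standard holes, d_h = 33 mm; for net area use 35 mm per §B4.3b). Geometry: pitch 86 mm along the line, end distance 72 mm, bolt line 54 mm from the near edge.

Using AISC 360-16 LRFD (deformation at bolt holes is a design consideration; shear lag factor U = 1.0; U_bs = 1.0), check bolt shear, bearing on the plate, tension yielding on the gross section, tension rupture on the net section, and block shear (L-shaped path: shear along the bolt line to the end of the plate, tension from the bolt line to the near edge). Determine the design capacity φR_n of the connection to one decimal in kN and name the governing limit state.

Bolt shear: A_b = π(30)²/4 = 706.86 mm². φR_n = 0.75 × 579 × 706.86 × 3 × 1 = 920.9 kN.
Bearing (14 mm plate, F_u = 400 MPa): end bolts L_c = 72 − 33/2 = 55.5, R_n = min(1.2×55.5×14×400, 2.4×30×14×400) = 372.96 kN/bolt; interior L_c = 86 − 33 = 53, R_n = 356.16 kN/bolt. φR_n = 0.75 × (1×372.96 + 2×356.16) = 814.0 kN.
Tension yield (gross): A_g = 226×14 = 3164 mm². φR_n = 0.90 × 250 × 3164 = 711.9 kN.
Tension rupture (net): A_n = (226 − 1×35)×14 = 2674 mm² (U = 1.0, A_e = A_n). φR_n = 0.75 × 400 × 2674 = 802.2 kN.
Block shear: shear path 1×[72+2×86] = 1×244 mm, A_gv = 3416, A_nv = 1×(244 − 2.5×35)×14 = 2191 mm²; tension to near edge: (54 − 0.5×35)×14 = 511 mm². R_n = min(0.6×400×2191, 0.6×250×3416) + 1.0×400×511 = min(525.84, 512.4) + 204.4 = 716.8 kN. φR_n = 0.75 × 716.8 = 537.6 kN.
Governing: min(920.9, 814.0, 711.9, 802.2, 537.6) = 537.6 kN → block shear.

537.6 kN (block shear governs)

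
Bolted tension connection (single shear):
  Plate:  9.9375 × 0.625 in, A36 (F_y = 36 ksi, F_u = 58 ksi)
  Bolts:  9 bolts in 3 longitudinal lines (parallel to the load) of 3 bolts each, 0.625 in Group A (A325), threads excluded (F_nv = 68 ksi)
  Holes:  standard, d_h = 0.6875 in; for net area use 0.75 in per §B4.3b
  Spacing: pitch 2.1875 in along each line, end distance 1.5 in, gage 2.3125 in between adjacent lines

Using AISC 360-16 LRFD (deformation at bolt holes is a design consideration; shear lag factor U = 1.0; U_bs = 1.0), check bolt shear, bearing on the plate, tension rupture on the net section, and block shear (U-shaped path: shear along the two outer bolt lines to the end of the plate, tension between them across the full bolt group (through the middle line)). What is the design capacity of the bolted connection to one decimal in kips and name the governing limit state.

Bolt shear: A_b = π(0.625)²/4 = 0.3068 in². φR_n = 0.75 × 68 × 0.3068 × 9 × 1 = 140.8 kips.
Bearing (0.625 in plate, F_u = 58 ksi): end bolts L_c = 1.5 − 0.6875/2 = 1.15625, R_n = min(1.2×1.15625×0.625×58, 2.4×0.625×0.625×58) = 50.297 kips/bolt; interior L_c = 2.1875 − 0.6875 = 1.5, R_n = 54.375 kips/bolt. φR_n = 0.75 × (3×50.297 + 6×54.375) = 357.9 kips.
Tension rupture (net): A_n = (9.9375 − 3×0.75)×0.625 = 4.8047 in² (U = 1.0, A_e = A_n). φR_n = 0.75 × 58 × 4.8047 = 209.0 kips.
Block shear: shear path 2×[1.5+2×2.1875] = 2×5.875 in, A_gv = 7.3438, A_nv = 2×(5.875 − 2.5×0.75)×0.625 = 5 in²; tension across gage: (4.625 − 2×0.75)×0.625 = 1.9531 in². R_n = min(0.6×58×5, 0.6×36×7.3438) + 1.0×58×1.9531 = min(174, 158.63) + 113.28 = 271.91 kips. φR_n = 0.75 × 271.91 = 203.9 kips.
Governing: min(140.8, 357.9, 209.0, 203.9) = 140.8 kips → bolt shear.

140.8 kips (bolt shear governs)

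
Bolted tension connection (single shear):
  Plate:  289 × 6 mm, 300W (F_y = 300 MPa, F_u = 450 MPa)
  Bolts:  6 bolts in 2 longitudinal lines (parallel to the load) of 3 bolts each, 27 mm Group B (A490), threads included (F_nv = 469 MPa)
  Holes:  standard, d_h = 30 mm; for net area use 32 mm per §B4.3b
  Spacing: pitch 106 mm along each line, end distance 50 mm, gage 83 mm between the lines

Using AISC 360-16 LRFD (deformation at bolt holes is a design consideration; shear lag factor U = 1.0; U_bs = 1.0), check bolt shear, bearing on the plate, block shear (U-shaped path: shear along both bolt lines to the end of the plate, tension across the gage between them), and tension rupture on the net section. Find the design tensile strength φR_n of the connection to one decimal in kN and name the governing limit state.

Bolt shear: A_b = π(27)²/4 = 572.56 mm². φR_n = 0.75 × 469 × 572.56 × 6 × 1 = 1208.4 kN.
Bearing (6 mm plate, F_u = 450 MPa): end bolts L_c = 50 − 30/2 = 35, R_n = min(1.2×35×6×450, 2.4×27×6×450) = 113.4 kN/bolt; interior L_c = 106 − 30 = 76, R_n = 174.96 kN/bolt. φR_n = 0.75 × (2×113.4 + 4×174.96) = 695.0 kN.
Block shear: shear path 2×[50+2×106] = 2×262 mm, A_gv = 3144, A_nv = 2×(262 − 2.5×32)×6 = 2184 mm²; tension across gage: (83 − 1×32)×6 = 306 mm². R_n = min(0.6×450×2184, 0.6×300×3144) + 1.0×450×306 = min(589.68, 565.92) + 137.7 = 703.62 kN. φR_n = 0.75 × 703.62 = 527.7 kN.
Tension rupture (net): A_n = (289 − 2×32)×6 = 1350 mm² (U = 1.0, A_e = A_n). φR_n = 0.75 × 450 × 1350 = 455.6 kN.
Governing: min(1208.4, 695.0, 527.7, 455.6) = 455.6 kN → net-section rupture.

455.6 kN (net-section rupture governs)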